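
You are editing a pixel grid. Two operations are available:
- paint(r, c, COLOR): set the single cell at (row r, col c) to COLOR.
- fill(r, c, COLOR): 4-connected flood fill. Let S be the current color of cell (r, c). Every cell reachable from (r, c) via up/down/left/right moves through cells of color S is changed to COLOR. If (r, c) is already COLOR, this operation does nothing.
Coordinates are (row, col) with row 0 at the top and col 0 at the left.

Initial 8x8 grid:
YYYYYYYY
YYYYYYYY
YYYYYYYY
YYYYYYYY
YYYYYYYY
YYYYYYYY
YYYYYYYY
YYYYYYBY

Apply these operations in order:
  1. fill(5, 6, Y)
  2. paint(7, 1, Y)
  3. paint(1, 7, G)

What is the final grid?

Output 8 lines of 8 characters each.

After op 1 fill(5,6,Y) [0 cells changed]:
YYYYYYYY
YYYYYYYY
YYYYYYYY
YYYYYYYY
YYYYYYYY
YYYYYYYY
YYYYYYYY
YYYYYYBY
After op 2 paint(7,1,Y):
YYYYYYYY
YYYYYYYY
YYYYYYYY
YYYYYYYY
YYYYYYYY
YYYYYYYY
YYYYYYYY
YYYYYYBY
After op 3 paint(1,7,G):
YYYYYYYY
YYYYYYYG
YYYYYYYY
YYYYYYYY
YYYYYYYY
YYYYYYYY
YYYYYYYY
YYYYYYBY

Answer: YYYYYYYY
YYYYYYYG
YYYYYYYY
YYYYYYYY
YYYYYYYY
YYYYYYYY
YYYYYYYY
YYYYYYBY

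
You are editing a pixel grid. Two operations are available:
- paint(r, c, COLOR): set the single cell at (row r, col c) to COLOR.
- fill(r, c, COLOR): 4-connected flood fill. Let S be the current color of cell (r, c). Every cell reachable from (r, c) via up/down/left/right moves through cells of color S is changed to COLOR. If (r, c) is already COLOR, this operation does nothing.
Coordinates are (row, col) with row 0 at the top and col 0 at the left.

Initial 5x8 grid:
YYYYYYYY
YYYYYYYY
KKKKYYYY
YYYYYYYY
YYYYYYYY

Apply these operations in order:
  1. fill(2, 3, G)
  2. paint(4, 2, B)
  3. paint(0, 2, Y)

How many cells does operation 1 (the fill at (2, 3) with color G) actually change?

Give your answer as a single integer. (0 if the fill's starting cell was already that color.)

Answer: 4

Derivation:
After op 1 fill(2,3,G) [4 cells changed]:
YYYYYYYY
YYYYYYYY
GGGGYYYY
YYYYYYYY
YYYYYYYY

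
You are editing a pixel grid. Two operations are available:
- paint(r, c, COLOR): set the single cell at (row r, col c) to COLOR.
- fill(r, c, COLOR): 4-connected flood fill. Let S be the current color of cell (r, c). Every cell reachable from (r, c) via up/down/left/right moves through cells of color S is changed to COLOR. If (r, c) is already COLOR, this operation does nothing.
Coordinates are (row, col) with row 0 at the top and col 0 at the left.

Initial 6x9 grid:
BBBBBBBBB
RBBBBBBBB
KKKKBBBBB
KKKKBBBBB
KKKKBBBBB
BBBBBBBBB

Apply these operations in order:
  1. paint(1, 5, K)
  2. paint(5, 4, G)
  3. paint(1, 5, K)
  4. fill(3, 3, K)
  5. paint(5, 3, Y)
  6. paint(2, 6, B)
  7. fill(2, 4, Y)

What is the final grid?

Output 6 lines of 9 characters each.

Answer: YYYYYYYYY
RYYYYKYYY
KKKKYYYYY
KKKKYYYYY
KKKKYYYYY
BBBYGYYYY

Derivation:
After op 1 paint(1,5,K):
BBBBBBBBB
RBBBBKBBB
KKKKBBBBB
KKKKBBBBB
KKKKBBBBB
BBBBBBBBB
After op 2 paint(5,4,G):
BBBBBBBBB
RBBBBKBBB
KKKKBBBBB
KKKKBBBBB
KKKKBBBBB
BBBBGBBBB
After op 3 paint(1,5,K):
BBBBBBBBB
RBBBBKBBB
KKKKBBBBB
KKKKBBBBB
KKKKBBBBB
BBBBGBBBB
After op 4 fill(3,3,K) [0 cells changed]:
BBBBBBBBB
RBBBBKBBB
KKKKBBBBB
KKKKBBBBB
KKKKBBBBB
BBBBGBBBB
After op 5 paint(5,3,Y):
BBBBBBBBB
RBBBBKBBB
KKKKBBBBB
KKKKBBBBB
KKKKBBBBB
BBBYGBBBB
After op 6 paint(2,6,B):
BBBBBBBBB
RBBBBKBBB
KKKKBBBBB
KKKKBBBBB
KKKKBBBBB
BBBYGBBBB
After op 7 fill(2,4,Y) [35 cells changed]:
YYYYYYYYY
RYYYYKYYY
KKKKYYYYY
KKKKYYYYY
KKKKYYYYY
BBBYGYYYY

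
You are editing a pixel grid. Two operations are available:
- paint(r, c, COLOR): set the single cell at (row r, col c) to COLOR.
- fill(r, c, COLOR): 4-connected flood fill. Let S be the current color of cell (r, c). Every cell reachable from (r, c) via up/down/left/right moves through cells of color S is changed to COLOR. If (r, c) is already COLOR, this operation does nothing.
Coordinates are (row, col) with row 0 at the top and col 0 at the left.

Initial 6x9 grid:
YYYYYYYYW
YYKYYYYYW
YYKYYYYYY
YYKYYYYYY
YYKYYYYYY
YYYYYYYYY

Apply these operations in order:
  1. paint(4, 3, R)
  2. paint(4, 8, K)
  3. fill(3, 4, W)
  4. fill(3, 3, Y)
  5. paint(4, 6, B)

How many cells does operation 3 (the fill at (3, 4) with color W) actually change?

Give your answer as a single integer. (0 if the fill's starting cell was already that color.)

After op 1 paint(4,3,R):
YYYYYYYYW
YYKYYYYYW
YYKYYYYYY
YYKYYYYYY
YYKRYYYYY
YYYYYYYYY
After op 2 paint(4,8,K):
YYYYYYYYW
YYKYYYYYW
YYKYYYYYY
YYKYYYYYY
YYKRYYYYK
YYYYYYYYY
After op 3 fill(3,4,W) [46 cells changed]:
WWWWWWWWW
WWKWWWWWW
WWKWWWWWW
WWKWWWWWW
WWKRWWWWK
WWWWWWWWW

Answer: 46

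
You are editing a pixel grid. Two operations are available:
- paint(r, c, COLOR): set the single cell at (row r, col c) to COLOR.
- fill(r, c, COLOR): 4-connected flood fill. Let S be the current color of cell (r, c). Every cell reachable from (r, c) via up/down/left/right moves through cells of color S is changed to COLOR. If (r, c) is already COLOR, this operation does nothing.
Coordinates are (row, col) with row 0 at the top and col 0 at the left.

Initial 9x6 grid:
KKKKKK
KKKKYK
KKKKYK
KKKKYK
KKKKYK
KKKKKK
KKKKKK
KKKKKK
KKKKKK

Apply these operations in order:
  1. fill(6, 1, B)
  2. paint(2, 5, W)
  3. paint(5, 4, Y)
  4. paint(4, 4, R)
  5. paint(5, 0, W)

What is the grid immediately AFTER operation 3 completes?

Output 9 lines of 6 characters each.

After op 1 fill(6,1,B) [50 cells changed]:
BBBBBB
BBBBYB
BBBBYB
BBBBYB
BBBBYB
BBBBBB
BBBBBB
BBBBBB
BBBBBB
After op 2 paint(2,5,W):
BBBBBB
BBBBYB
BBBBYW
BBBBYB
BBBBYB
BBBBBB
BBBBBB
BBBBBB
BBBBBB
After op 3 paint(5,4,Y):
BBBBBB
BBBBYB
BBBBYW
BBBBYB
BBBBYB
BBBBYB
BBBBBB
BBBBBB
BBBBBB

Answer: BBBBBB
BBBBYB
BBBBYW
BBBBYB
BBBBYB
BBBBYB
BBBBBB
BBBBBB
BBBBBB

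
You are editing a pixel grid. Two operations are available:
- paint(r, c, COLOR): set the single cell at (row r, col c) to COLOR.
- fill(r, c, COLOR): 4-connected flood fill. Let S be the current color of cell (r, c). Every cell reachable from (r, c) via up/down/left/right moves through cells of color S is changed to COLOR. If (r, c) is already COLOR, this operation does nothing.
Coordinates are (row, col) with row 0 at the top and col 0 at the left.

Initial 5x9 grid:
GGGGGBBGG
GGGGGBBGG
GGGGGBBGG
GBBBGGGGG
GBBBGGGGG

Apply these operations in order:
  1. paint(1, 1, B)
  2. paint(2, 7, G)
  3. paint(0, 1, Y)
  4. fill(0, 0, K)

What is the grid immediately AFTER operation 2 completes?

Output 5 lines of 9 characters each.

After op 1 paint(1,1,B):
GGGGGBBGG
GBGGGBBGG
GGGGGBBGG
GBBBGGGGG
GBBBGGGGG
After op 2 paint(2,7,G):
GGGGGBBGG
GBGGGBBGG
GGGGGBBGG
GBBBGGGGG
GBBBGGGGG

Answer: GGGGGBBGG
GBGGGBBGG
GGGGGBBGG
GBBBGGGGG
GBBBGGGGG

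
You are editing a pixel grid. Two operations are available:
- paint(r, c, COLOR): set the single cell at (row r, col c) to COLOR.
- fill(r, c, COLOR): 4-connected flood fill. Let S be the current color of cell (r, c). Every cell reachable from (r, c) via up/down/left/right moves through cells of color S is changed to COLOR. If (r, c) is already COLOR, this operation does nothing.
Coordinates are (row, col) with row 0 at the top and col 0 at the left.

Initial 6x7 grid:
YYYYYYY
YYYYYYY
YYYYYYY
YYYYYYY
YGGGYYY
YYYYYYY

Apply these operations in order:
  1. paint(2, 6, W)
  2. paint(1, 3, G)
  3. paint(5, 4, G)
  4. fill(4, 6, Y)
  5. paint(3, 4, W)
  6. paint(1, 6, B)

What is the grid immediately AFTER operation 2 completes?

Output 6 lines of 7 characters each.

Answer: YYYYYYY
YYYGYYY
YYYYYYW
YYYYYYY
YGGGYYY
YYYYYYY

Derivation:
After op 1 paint(2,6,W):
YYYYYYY
YYYYYYY
YYYYYYW
YYYYYYY
YGGGYYY
YYYYYYY
After op 2 paint(1,3,G):
YYYYYYY
YYYGYYY
YYYYYYW
YYYYYYY
YGGGYYY
YYYYYYY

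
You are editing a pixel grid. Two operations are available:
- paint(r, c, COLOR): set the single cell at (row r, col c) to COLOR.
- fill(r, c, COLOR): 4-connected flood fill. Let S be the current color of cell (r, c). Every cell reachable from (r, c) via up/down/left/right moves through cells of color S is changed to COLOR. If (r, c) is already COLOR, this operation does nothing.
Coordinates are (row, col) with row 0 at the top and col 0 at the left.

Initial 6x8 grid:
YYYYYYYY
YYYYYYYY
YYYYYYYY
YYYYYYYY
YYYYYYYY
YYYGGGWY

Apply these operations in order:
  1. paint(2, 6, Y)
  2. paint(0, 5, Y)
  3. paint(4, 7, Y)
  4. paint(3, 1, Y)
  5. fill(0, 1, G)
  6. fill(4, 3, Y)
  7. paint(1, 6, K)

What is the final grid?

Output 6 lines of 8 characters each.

Answer: YYYYYYYY
YYYYYYKY
YYYYYYYY
YYYYYYYY
YYYYYYYY
YYYYYYWY

Derivation:
After op 1 paint(2,6,Y):
YYYYYYYY
YYYYYYYY
YYYYYYYY
YYYYYYYY
YYYYYYYY
YYYGGGWY
After op 2 paint(0,5,Y):
YYYYYYYY
YYYYYYYY
YYYYYYYY
YYYYYYYY
YYYYYYYY
YYYGGGWY
After op 3 paint(4,7,Y):
YYYYYYYY
YYYYYYYY
YYYYYYYY
YYYYYYYY
YYYYYYYY
YYYGGGWY
After op 4 paint(3,1,Y):
YYYYYYYY
YYYYYYYY
YYYYYYYY
YYYYYYYY
YYYYYYYY
YYYGGGWY
After op 5 fill(0,1,G) [44 cells changed]:
GGGGGGGG
GGGGGGGG
GGGGGGGG
GGGGGGGG
GGGGGGGG
GGGGGGWG
After op 6 fill(4,3,Y) [47 cells changed]:
YYYYYYYY
YYYYYYYY
YYYYYYYY
YYYYYYYY
YYYYYYYY
YYYYYYWY
After op 7 paint(1,6,K):
YYYYYYYY
YYYYYYKY
YYYYYYYY
YYYYYYYY
YYYYYYYY
YYYYYYWY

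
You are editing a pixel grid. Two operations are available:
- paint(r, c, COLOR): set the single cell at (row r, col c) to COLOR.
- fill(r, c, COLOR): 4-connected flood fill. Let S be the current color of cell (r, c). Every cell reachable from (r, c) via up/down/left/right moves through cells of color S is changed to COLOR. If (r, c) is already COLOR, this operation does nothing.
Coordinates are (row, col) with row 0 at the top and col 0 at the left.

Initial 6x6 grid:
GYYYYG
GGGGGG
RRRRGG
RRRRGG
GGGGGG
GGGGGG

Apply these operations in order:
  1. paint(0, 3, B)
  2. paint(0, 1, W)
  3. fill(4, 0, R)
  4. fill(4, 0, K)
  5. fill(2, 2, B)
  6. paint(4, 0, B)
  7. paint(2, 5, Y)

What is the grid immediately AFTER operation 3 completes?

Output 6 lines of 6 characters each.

Answer: RWYBYR
RRRRRR
RRRRRR
RRRRRR
RRRRRR
RRRRRR

Derivation:
After op 1 paint(0,3,B):
GYYBYG
GGGGGG
RRRRGG
RRRRGG
GGGGGG
GGGGGG
After op 2 paint(0,1,W):
GWYBYG
GGGGGG
RRRRGG
RRRRGG
GGGGGG
GGGGGG
After op 3 fill(4,0,R) [24 cells changed]:
RWYBYR
RRRRRR
RRRRRR
RRRRRR
RRRRRR
RRRRRR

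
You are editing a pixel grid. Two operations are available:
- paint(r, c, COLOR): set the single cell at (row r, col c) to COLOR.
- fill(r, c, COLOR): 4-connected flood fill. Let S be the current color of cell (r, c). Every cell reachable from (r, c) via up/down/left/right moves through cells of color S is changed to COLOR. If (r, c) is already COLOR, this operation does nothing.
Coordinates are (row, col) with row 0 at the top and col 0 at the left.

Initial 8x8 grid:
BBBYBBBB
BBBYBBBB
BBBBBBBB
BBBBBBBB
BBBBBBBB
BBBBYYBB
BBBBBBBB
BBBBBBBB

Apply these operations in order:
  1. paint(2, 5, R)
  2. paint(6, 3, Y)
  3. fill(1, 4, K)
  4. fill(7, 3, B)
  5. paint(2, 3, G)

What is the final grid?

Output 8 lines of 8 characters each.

After op 1 paint(2,5,R):
BBBYBBBB
BBBYBBBB
BBBBBRBB
BBBBBBBB
BBBBBBBB
BBBBYYBB
BBBBBBBB
BBBBBBBB
After op 2 paint(6,3,Y):
BBBYBBBB
BBBYBBBB
BBBBBRBB
BBBBBBBB
BBBBBBBB
BBBBYYBB
BBBYBBBB
BBBBBBBB
After op 3 fill(1,4,K) [58 cells changed]:
KKKYKKKK
KKKYKKKK
KKKKKRKK
KKKKKKKK
KKKKKKKK
KKKKYYKK
KKKYKKKK
KKKKKKKK
After op 4 fill(7,3,B) [58 cells changed]:
BBBYBBBB
BBBYBBBB
BBBBBRBB
BBBBBBBB
BBBBBBBB
BBBBYYBB
BBBYBBBB
BBBBBBBB
After op 5 paint(2,3,G):
BBBYBBBB
BBBYBBBB
BBBGBRBB
BBBBBBBB
BBBBBBBB
BBBBYYBB
BBBYBBBB
BBBBBBBB

Answer: BBBYBBBB
BBBYBBBB
BBBGBRBB
BBBBBBBB
BBBBBBBB
BBBBYYBB
BBBYBBBB
BBBBBBBB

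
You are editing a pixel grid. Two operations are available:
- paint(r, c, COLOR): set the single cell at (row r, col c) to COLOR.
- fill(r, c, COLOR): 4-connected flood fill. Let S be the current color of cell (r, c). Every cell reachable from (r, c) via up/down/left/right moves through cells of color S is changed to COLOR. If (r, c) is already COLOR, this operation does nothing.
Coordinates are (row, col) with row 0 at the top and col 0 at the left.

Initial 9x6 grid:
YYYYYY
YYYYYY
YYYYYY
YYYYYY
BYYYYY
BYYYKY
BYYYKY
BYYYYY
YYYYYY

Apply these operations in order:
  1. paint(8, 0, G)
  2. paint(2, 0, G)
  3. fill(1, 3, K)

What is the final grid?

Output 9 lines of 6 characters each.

After op 1 paint(8,0,G):
YYYYYY
YYYYYY
YYYYYY
YYYYYY
BYYYYY
BYYYKY
BYYYKY
BYYYYY
GYYYYY
After op 2 paint(2,0,G):
YYYYYY
YYYYYY
GYYYYY
YYYYYY
BYYYYY
BYYYKY
BYYYKY
BYYYYY
GYYYYY
After op 3 fill(1,3,K) [46 cells changed]:
KKKKKK
KKKKKK
GKKKKK
KKKKKK
BKKKKK
BKKKKK
BKKKKK
BKKKKK
GKKKKK

Answer: KKKKKK
KKKKKK
GKKKKK
KKKKKK
BKKKKK
BKKKKK
BKKKKK
BKKKKK
GKKKKK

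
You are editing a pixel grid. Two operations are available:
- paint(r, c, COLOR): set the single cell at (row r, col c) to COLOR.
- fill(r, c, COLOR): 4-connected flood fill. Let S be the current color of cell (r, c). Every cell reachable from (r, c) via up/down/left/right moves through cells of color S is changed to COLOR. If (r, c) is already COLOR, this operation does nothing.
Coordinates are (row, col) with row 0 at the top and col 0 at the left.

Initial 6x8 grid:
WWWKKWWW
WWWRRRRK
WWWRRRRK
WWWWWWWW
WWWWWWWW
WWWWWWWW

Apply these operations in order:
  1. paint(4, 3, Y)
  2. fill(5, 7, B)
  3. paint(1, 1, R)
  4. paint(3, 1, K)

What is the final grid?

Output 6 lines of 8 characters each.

After op 1 paint(4,3,Y):
WWWKKWWW
WWWRRRRK
WWWRRRRK
WWWWWWWW
WWWYWWWW
WWWWWWWW
After op 2 fill(5,7,B) [32 cells changed]:
BBBKKWWW
BBBRRRRK
BBBRRRRK
BBBBBBBB
BBBYBBBB
BBBBBBBB
After op 3 paint(1,1,R):
BBBKKWWW
BRBRRRRK
BBBRRRRK
BBBBBBBB
BBBYBBBB
BBBBBBBB
After op 4 paint(3,1,K):
BBBKKWWW
BRBRRRRK
BBBRRRRK
BKBBBBBB
BBBYBBBB
BBBBBBBB

Answer: BBBKKWWW
BRBRRRRK
BBBRRRRK
BKBBBBBB
BBBYBBBB
BBBBBBBB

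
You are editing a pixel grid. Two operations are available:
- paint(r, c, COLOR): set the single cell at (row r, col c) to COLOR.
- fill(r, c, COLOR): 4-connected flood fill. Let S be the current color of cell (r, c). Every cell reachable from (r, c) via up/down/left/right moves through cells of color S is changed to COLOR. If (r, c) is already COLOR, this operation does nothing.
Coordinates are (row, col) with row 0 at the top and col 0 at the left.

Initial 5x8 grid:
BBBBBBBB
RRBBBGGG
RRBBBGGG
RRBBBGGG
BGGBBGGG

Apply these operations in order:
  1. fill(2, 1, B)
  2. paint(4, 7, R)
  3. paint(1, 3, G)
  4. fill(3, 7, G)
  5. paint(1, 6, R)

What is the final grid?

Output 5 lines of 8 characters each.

After op 1 fill(2,1,B) [6 cells changed]:
BBBBBBBB
BBBBBGGG
BBBBBGGG
BBBBBGGG
BGGBBGGG
After op 2 paint(4,7,R):
BBBBBBBB
BBBBBGGG
BBBBBGGG
BBBBBGGG
BGGBBGGR
After op 3 paint(1,3,G):
BBBBBBBB
BBBGBGGG
BBBBBGGG
BBBBBGGG
BGGBBGGR
After op 4 fill(3,7,G) [0 cells changed]:
BBBBBBBB
BBBGBGGG
BBBBBGGG
BBBBBGGG
BGGBBGGR
After op 5 paint(1,6,R):
BBBBBBBB
BBBGBGRG
BBBBBGGG
BBBBBGGG
BGGBBGGR

Answer: BBBBBBBB
BBBGBGRG
BBBBBGGG
BBBBBGGG
BGGBBGGR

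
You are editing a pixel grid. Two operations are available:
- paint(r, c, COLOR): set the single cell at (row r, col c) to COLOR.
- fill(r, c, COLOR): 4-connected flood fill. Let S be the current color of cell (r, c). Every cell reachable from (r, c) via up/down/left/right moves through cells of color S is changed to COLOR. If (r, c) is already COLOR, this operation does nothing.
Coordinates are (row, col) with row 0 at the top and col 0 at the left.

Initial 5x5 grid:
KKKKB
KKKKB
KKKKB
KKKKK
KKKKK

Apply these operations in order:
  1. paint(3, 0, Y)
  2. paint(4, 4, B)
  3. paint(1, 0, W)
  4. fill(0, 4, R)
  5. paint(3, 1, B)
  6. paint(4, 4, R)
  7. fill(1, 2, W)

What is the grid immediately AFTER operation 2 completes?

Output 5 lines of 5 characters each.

After op 1 paint(3,0,Y):
KKKKB
KKKKB
KKKKB
YKKKK
KKKKK
After op 2 paint(4,4,B):
KKKKB
KKKKB
KKKKB
YKKKK
KKKKB

Answer: KKKKB
KKKKB
KKKKB
YKKKK
KKKKB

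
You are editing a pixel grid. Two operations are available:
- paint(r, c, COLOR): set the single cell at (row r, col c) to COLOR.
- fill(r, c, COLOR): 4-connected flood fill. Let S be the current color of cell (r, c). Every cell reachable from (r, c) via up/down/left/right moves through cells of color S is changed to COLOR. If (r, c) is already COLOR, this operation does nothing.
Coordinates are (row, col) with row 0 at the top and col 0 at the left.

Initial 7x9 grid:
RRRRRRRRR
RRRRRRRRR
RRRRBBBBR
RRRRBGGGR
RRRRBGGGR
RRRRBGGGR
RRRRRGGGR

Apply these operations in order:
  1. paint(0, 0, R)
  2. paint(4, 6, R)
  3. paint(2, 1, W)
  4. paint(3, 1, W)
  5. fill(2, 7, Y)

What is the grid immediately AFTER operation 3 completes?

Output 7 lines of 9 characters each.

After op 1 paint(0,0,R):
RRRRRRRRR
RRRRRRRRR
RRRRBBBBR
RRRRBGGGR
RRRRBGGGR
RRRRBGGGR
RRRRRGGGR
After op 2 paint(4,6,R):
RRRRRRRRR
RRRRRRRRR
RRRRBBBBR
RRRRBGGGR
RRRRBGRGR
RRRRBGGGR
RRRRRGGGR
After op 3 paint(2,1,W):
RRRRRRRRR
RRRRRRRRR
RWRRBBBBR
RRRRBGGGR
RRRRBGRGR
RRRRBGGGR
RRRRRGGGR

Answer: RRRRRRRRR
RRRRRRRRR
RWRRBBBBR
RRRRBGGGR
RRRRBGRGR
RRRRBGGGR
RRRRRGGGR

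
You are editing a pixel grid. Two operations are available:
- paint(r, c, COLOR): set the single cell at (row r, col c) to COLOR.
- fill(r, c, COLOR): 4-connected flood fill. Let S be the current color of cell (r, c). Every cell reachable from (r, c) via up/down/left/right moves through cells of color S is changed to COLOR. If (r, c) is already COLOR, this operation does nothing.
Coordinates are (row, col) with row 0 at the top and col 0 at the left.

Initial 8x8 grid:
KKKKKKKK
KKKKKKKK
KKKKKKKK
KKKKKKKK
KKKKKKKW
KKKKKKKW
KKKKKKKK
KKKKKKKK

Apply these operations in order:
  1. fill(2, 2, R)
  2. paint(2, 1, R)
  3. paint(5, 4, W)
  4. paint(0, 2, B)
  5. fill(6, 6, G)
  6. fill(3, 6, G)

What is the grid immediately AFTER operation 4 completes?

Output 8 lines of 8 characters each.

After op 1 fill(2,2,R) [62 cells changed]:
RRRRRRRR
RRRRRRRR
RRRRRRRR
RRRRRRRR
RRRRRRRW
RRRRRRRW
RRRRRRRR
RRRRRRRR
After op 2 paint(2,1,R):
RRRRRRRR
RRRRRRRR
RRRRRRRR
RRRRRRRR
RRRRRRRW
RRRRRRRW
RRRRRRRR
RRRRRRRR
After op 3 paint(5,4,W):
RRRRRRRR
RRRRRRRR
RRRRRRRR
RRRRRRRR
RRRRRRRW
RRRRWRRW
RRRRRRRR
RRRRRRRR
After op 4 paint(0,2,B):
RRBRRRRR
RRRRRRRR
RRRRRRRR
RRRRRRRR
RRRRRRRW
RRRRWRRW
RRRRRRRR
RRRRRRRR

Answer: RRBRRRRR
RRRRRRRR
RRRRRRRR
RRRRRRRR
RRRRRRRW
RRRRWRRW
RRRRRRRR
RRRRRRRR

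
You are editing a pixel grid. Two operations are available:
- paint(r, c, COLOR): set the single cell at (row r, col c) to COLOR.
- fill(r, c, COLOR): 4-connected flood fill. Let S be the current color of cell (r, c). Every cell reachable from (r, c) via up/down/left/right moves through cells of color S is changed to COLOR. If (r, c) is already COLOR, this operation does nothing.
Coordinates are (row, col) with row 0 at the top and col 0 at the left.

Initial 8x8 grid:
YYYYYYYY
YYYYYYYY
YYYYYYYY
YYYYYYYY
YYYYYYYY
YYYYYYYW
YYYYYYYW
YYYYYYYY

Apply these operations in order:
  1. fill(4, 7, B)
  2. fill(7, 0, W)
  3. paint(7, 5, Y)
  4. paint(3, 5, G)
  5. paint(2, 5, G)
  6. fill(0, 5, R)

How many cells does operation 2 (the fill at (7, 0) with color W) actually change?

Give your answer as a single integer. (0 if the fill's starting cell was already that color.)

Answer: 62

Derivation:
After op 1 fill(4,7,B) [62 cells changed]:
BBBBBBBB
BBBBBBBB
BBBBBBBB
BBBBBBBB
BBBBBBBB
BBBBBBBW
BBBBBBBW
BBBBBBBB
After op 2 fill(7,0,W) [62 cells changed]:
WWWWWWWW
WWWWWWWW
WWWWWWWW
WWWWWWWW
WWWWWWWW
WWWWWWWW
WWWWWWWW
WWWWWWWW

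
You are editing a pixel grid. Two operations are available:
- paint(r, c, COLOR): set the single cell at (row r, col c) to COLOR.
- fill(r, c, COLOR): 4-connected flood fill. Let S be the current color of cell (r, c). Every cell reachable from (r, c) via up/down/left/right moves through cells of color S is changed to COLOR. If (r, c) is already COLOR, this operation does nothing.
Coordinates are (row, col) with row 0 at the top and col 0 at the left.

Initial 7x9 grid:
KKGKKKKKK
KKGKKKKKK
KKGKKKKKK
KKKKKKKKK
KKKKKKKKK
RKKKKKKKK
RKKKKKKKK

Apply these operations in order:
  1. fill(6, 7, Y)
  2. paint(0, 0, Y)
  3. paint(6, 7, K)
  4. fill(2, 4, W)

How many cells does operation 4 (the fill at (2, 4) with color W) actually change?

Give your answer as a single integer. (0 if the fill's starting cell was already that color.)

Answer: 57

Derivation:
After op 1 fill(6,7,Y) [58 cells changed]:
YYGYYYYYY
YYGYYYYYY
YYGYYYYYY
YYYYYYYYY
YYYYYYYYY
RYYYYYYYY
RYYYYYYYY
After op 2 paint(0,0,Y):
YYGYYYYYY
YYGYYYYYY
YYGYYYYYY
YYYYYYYYY
YYYYYYYYY
RYYYYYYYY
RYYYYYYYY
After op 3 paint(6,7,K):
YYGYYYYYY
YYGYYYYYY
YYGYYYYYY
YYYYYYYYY
YYYYYYYYY
RYYYYYYYY
RYYYYYYKY
After op 4 fill(2,4,W) [57 cells changed]:
WWGWWWWWW
WWGWWWWWW
WWGWWWWWW
WWWWWWWWW
WWWWWWWWW
RWWWWWWWW
RWWWWWWKW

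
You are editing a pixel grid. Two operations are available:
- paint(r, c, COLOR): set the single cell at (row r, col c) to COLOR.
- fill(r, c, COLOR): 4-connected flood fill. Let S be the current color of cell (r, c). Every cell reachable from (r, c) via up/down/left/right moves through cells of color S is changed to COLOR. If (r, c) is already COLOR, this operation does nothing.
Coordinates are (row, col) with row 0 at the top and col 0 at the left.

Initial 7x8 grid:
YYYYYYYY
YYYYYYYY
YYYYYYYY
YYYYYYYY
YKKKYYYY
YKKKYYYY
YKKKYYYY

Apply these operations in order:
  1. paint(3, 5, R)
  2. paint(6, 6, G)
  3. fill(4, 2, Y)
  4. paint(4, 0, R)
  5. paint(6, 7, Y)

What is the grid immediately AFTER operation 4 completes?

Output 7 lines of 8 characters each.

After op 1 paint(3,5,R):
YYYYYYYY
YYYYYYYY
YYYYYYYY
YYYYYRYY
YKKKYYYY
YKKKYYYY
YKKKYYYY
After op 2 paint(6,6,G):
YYYYYYYY
YYYYYYYY
YYYYYYYY
YYYYYRYY
YKKKYYYY
YKKKYYYY
YKKKYYGY
After op 3 fill(4,2,Y) [9 cells changed]:
YYYYYYYY
YYYYYYYY
YYYYYYYY
YYYYYRYY
YYYYYYYY
YYYYYYYY
YYYYYYGY
After op 4 paint(4,0,R):
YYYYYYYY
YYYYYYYY
YYYYYYYY
YYYYYRYY
RYYYYYYY
YYYYYYYY
YYYYYYGY

Answer: YYYYYYYY
YYYYYYYY
YYYYYYYY
YYYYYRYY
RYYYYYYY
YYYYYYYY
YYYYYYGY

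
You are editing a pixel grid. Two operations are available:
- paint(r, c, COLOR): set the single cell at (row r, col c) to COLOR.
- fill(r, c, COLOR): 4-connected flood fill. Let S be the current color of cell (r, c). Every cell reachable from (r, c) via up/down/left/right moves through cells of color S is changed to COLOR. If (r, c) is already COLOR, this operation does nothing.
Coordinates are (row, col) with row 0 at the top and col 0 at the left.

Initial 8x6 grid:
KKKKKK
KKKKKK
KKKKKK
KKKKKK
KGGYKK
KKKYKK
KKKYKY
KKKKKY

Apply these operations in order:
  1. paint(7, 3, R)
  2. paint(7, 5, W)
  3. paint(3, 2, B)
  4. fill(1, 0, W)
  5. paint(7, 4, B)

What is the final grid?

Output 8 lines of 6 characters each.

Answer: WWWWWW
WWWWWW
WWWWWW
WWBWWW
WGGYWW
WWWYWW
WWWYWY
WWWRBW

Derivation:
After op 1 paint(7,3,R):
KKKKKK
KKKKKK
KKKKKK
KKKKKK
KGGYKK
KKKYKK
KKKYKY
KKKRKY
After op 2 paint(7,5,W):
KKKKKK
KKKKKK
KKKKKK
KKKKKK
KGGYKK
KKKYKK
KKKYKY
KKKRKW
After op 3 paint(3,2,B):
KKKKKK
KKKKKK
KKKKKK
KKBKKK
KGGYKK
KKKYKK
KKKYKY
KKKRKW
After op 4 fill(1,0,W) [39 cells changed]:
WWWWWW
WWWWWW
WWWWWW
WWBWWW
WGGYWW
WWWYWW
WWWYWY
WWWRWW
After op 5 paint(7,4,B):
WWWWWW
WWWWWW
WWWWWW
WWBWWW
WGGYWW
WWWYWW
WWWYWY
WWWRBW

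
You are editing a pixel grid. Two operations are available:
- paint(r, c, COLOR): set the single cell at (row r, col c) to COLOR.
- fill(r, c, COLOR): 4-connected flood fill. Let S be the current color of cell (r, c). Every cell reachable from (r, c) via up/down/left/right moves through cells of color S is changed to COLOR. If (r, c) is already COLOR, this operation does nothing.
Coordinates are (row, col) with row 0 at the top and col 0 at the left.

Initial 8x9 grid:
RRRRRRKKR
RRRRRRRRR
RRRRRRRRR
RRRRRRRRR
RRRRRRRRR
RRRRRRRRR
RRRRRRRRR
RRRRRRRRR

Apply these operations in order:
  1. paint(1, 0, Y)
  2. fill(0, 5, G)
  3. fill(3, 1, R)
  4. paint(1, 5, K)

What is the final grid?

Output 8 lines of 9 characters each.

After op 1 paint(1,0,Y):
RRRRRRKKR
YRRRRRRRR
RRRRRRRRR
RRRRRRRRR
RRRRRRRRR
RRRRRRRRR
RRRRRRRRR
RRRRRRRRR
After op 2 fill(0,5,G) [69 cells changed]:
GGGGGGKKG
YGGGGGGGG
GGGGGGGGG
GGGGGGGGG
GGGGGGGGG
GGGGGGGGG
GGGGGGGGG
GGGGGGGGG
After op 3 fill(3,1,R) [69 cells changed]:
RRRRRRKKR
YRRRRRRRR
RRRRRRRRR
RRRRRRRRR
RRRRRRRRR
RRRRRRRRR
RRRRRRRRR
RRRRRRRRR
After op 4 paint(1,5,K):
RRRRRRKKR
YRRRRKRRR
RRRRRRRRR
RRRRRRRRR
RRRRRRRRR
RRRRRRRRR
RRRRRRRRR
RRRRRRRRR

Answer: RRRRRRKKR
YRRRRKRRR
RRRRRRRRR
RRRRRRRRR
RRRRRRRRR
RRRRRRRRR
RRRRRRRRR
RRRRRRRRR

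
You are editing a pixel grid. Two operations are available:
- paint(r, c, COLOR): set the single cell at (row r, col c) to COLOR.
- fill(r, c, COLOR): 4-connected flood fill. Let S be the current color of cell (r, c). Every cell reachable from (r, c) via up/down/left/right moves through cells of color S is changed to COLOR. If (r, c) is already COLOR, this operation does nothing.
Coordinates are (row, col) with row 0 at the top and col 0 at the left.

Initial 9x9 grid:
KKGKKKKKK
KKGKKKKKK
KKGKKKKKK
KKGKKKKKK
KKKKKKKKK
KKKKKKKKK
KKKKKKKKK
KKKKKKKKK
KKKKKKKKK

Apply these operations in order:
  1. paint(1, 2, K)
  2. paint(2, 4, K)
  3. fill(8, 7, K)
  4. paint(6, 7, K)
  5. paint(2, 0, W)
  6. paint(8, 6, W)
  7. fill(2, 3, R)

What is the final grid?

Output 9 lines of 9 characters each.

Answer: RRGRRRRRR
RRRRRRRRR
WRGRRRRRR
RRGRRRRRR
RRRRRRRRR
RRRRRRRRR
RRRRRRRRR
RRRRRRRRR
RRRRRRWRR

Derivation:
After op 1 paint(1,2,K):
KKGKKKKKK
KKKKKKKKK
KKGKKKKKK
KKGKKKKKK
KKKKKKKKK
KKKKKKKKK
KKKKKKKKK
KKKKKKKKK
KKKKKKKKK
After op 2 paint(2,4,K):
KKGKKKKKK
KKKKKKKKK
KKGKKKKKK
KKGKKKKKK
KKKKKKKKK
KKKKKKKKK
KKKKKKKKK
KKKKKKKKK
KKKKKKKKK
After op 3 fill(8,7,K) [0 cells changed]:
KKGKKKKKK
KKKKKKKKK
KKGKKKKKK
KKGKKKKKK
KKKKKKKKK
KKKKKKKKK
KKKKKKKKK
KKKKKKKKK
KKKKKKKKK
After op 4 paint(6,7,K):
KKGKKKKKK
KKKKKKKKK
KKGKKKKKK
KKGKKKKKK
KKKKKKKKK
KKKKKKKKK
KKKKKKKKK
KKKKKKKKK
KKKKKKKKK
After op 5 paint(2,0,W):
KKGKKKKKK
KKKKKKKKK
WKGKKKKKK
KKGKKKKKK
KKKKKKKKK
KKKKKKKKK
KKKKKKKKK
KKKKKKKKK
KKKKKKKKK
After op 6 paint(8,6,W):
KKGKKKKKK
KKKKKKKKK
WKGKKKKKK
KKGKKKKKK
KKKKKKKKK
KKKKKKKKK
KKKKKKKKK
KKKKKKKKK
KKKKKKWKK
After op 7 fill(2,3,R) [76 cells changed]:
RRGRRRRRR
RRRRRRRRR
WRGRRRRRR
RRGRRRRRR
RRRRRRRRR
RRRRRRRRR
RRRRRRRRR
RRRRRRRRR
RRRRRRWRR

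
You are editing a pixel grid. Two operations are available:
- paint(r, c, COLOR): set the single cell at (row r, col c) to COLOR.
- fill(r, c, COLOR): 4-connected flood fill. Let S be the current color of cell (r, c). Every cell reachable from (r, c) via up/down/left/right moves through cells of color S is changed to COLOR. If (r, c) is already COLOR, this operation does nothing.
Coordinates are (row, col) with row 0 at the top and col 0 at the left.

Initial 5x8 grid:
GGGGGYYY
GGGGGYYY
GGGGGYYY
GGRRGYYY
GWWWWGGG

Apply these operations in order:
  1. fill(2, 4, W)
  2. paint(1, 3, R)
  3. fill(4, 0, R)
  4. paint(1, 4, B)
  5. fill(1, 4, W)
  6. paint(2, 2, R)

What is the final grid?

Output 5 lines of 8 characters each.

Answer: RRRRRYYY
RRRRWYYY
RRRRRYYY
RRRRRYYY
RRRRRGGG

Derivation:
After op 1 fill(2,4,W) [19 cells changed]:
WWWWWYYY
WWWWWYYY
WWWWWYYY
WWRRWYYY
WWWWWGGG
After op 2 paint(1,3,R):
WWWWWYYY
WWWRWYYY
WWWWWYYY
WWRRWYYY
WWWWWGGG
After op 3 fill(4,0,R) [22 cells changed]:
RRRRRYYY
RRRRRYYY
RRRRRYYY
RRRRRYYY
RRRRRGGG
After op 4 paint(1,4,B):
RRRRRYYY
RRRRBYYY
RRRRRYYY
RRRRRYYY
RRRRRGGG
After op 5 fill(1,4,W) [1 cells changed]:
RRRRRYYY
RRRRWYYY
RRRRRYYY
RRRRRYYY
RRRRRGGG
After op 6 paint(2,2,R):
RRRRRYYY
RRRRWYYY
RRRRRYYY
RRRRRYYY
RRRRRGGG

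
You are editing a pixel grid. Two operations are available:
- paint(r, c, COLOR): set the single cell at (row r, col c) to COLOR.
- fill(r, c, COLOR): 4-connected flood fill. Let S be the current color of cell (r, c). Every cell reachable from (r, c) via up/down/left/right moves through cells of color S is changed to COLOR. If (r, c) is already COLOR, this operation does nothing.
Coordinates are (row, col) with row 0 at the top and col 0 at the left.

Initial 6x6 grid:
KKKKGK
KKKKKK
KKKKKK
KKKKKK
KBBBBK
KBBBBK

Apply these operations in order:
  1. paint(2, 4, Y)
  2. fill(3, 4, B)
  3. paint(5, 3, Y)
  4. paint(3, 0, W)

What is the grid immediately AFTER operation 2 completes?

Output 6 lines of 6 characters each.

After op 1 paint(2,4,Y):
KKKKGK
KKKKKK
KKKKYK
KKKKKK
KBBBBK
KBBBBK
After op 2 fill(3,4,B) [26 cells changed]:
BBBBGB
BBBBBB
BBBBYB
BBBBBB
BBBBBB
BBBBBB

Answer: BBBBGB
BBBBBB
BBBBYB
BBBBBB
BBBBBB
BBBBBB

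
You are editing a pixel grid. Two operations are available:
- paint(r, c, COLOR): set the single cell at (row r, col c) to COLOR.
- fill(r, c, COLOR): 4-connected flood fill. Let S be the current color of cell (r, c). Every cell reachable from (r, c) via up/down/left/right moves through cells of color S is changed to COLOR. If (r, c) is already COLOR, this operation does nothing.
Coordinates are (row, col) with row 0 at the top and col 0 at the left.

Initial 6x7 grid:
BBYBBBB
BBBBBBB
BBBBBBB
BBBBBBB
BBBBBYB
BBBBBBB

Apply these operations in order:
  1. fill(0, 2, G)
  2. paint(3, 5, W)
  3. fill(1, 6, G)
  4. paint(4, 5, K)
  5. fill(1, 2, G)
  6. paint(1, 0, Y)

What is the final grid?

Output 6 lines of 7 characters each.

After op 1 fill(0,2,G) [1 cells changed]:
BBGBBBB
BBBBBBB
BBBBBBB
BBBBBBB
BBBBBYB
BBBBBBB
After op 2 paint(3,5,W):
BBGBBBB
BBBBBBB
BBBBBBB
BBBBBWB
BBBBBYB
BBBBBBB
After op 3 fill(1,6,G) [39 cells changed]:
GGGGGGG
GGGGGGG
GGGGGGG
GGGGGWG
GGGGGYG
GGGGGGG
After op 4 paint(4,5,K):
GGGGGGG
GGGGGGG
GGGGGGG
GGGGGWG
GGGGGKG
GGGGGGG
After op 5 fill(1,2,G) [0 cells changed]:
GGGGGGG
GGGGGGG
GGGGGGG
GGGGGWG
GGGGGKG
GGGGGGG
After op 6 paint(1,0,Y):
GGGGGGG
YGGGGGG
GGGGGGG
GGGGGWG
GGGGGKG
GGGGGGG

Answer: GGGGGGG
YGGGGGG
GGGGGGG
GGGGGWG
GGGGGKG
GGGGGGG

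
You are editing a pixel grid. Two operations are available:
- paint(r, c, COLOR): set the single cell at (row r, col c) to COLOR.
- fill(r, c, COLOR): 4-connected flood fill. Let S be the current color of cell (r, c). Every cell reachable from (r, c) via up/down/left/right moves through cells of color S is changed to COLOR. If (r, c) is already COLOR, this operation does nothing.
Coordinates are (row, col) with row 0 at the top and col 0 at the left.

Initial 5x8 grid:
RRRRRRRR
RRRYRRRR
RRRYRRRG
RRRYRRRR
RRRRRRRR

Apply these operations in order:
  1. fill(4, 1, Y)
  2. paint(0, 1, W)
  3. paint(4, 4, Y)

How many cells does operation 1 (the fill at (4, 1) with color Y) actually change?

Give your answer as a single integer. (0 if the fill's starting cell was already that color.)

Answer: 36

Derivation:
After op 1 fill(4,1,Y) [36 cells changed]:
YYYYYYYY
YYYYYYYY
YYYYYYYG
YYYYYYYY
YYYYYYYY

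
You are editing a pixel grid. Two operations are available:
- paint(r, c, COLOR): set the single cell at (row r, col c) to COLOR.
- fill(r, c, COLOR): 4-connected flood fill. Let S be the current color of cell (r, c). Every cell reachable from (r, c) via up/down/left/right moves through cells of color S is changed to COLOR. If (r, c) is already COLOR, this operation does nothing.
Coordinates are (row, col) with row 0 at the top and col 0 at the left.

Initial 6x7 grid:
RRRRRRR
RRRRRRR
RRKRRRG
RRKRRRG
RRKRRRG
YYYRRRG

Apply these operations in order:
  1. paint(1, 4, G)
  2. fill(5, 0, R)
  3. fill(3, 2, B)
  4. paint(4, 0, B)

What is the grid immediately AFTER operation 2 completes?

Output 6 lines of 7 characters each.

After op 1 paint(1,4,G):
RRRRRRR
RRRRGRR
RRKRRRG
RRKRRRG
RRKRRRG
YYYRRRG
After op 2 fill(5,0,R) [3 cells changed]:
RRRRRRR
RRRRGRR
RRKRRRG
RRKRRRG
RRKRRRG
RRRRRRG

Answer: RRRRRRR
RRRRGRR
RRKRRRG
RRKRRRG
RRKRRRG
RRRRRRG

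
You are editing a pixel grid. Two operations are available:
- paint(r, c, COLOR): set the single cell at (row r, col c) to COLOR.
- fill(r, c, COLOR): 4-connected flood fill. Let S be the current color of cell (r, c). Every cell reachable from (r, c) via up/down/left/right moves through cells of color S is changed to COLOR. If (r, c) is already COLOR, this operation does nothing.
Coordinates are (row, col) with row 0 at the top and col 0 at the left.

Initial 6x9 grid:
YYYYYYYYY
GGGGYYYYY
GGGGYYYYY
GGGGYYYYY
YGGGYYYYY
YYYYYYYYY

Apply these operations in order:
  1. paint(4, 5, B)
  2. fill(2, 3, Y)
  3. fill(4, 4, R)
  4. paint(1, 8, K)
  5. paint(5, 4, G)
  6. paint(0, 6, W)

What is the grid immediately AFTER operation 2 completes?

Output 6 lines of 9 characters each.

After op 1 paint(4,5,B):
YYYYYYYYY
GGGGYYYYY
GGGGYYYYY
GGGGYYYYY
YGGGYBYYY
YYYYYYYYY
After op 2 fill(2,3,Y) [15 cells changed]:
YYYYYYYYY
YYYYYYYYY
YYYYYYYYY
YYYYYYYYY
YYYYYBYYY
YYYYYYYYY

Answer: YYYYYYYYY
YYYYYYYYY
YYYYYYYYY
YYYYYYYYY
YYYYYBYYY
YYYYYYYYY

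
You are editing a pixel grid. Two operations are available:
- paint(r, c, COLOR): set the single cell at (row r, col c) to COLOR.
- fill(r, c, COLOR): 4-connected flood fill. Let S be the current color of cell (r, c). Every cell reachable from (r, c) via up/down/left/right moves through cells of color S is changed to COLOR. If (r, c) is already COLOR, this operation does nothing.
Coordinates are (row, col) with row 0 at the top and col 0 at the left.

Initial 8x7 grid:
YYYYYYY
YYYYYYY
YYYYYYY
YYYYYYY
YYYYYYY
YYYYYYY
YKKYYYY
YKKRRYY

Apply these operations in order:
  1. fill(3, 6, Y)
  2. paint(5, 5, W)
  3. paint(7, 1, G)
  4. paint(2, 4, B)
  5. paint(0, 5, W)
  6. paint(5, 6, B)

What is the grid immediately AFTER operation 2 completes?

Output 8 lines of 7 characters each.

Answer: YYYYYYY
YYYYYYY
YYYYYYY
YYYYYYY
YYYYYYY
YYYYYWY
YKKYYYY
YKKRRYY

Derivation:
After op 1 fill(3,6,Y) [0 cells changed]:
YYYYYYY
YYYYYYY
YYYYYYY
YYYYYYY
YYYYYYY
YYYYYYY
YKKYYYY
YKKRRYY
After op 2 paint(5,5,W):
YYYYYYY
YYYYYYY
YYYYYYY
YYYYYYY
YYYYYYY
YYYYYWY
YKKYYYY
YKKRRYY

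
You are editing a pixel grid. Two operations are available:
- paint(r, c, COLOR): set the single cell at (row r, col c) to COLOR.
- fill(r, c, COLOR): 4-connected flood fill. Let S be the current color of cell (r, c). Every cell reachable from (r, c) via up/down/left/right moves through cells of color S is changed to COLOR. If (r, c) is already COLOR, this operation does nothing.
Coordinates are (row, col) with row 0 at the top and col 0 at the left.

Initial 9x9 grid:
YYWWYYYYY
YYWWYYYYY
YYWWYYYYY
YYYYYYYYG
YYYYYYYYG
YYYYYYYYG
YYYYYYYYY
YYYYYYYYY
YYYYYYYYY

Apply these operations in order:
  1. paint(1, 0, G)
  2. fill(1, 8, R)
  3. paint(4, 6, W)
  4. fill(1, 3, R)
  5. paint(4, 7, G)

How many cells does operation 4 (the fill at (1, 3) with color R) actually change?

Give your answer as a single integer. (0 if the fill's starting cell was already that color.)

Answer: 6

Derivation:
After op 1 paint(1,0,G):
YYWWYYYYY
GYWWYYYYY
YYWWYYYYY
YYYYYYYYG
YYYYYYYYG
YYYYYYYYG
YYYYYYYYY
YYYYYYYYY
YYYYYYYYY
After op 2 fill(1,8,R) [71 cells changed]:
RRWWRRRRR
GRWWRRRRR
RRWWRRRRR
RRRRRRRRG
RRRRRRRRG
RRRRRRRRG
RRRRRRRRR
RRRRRRRRR
RRRRRRRRR
After op 3 paint(4,6,W):
RRWWRRRRR
GRWWRRRRR
RRWWRRRRR
RRRRRRRRG
RRRRRRWRG
RRRRRRRRG
RRRRRRRRR
RRRRRRRRR
RRRRRRRRR
After op 4 fill(1,3,R) [6 cells changed]:
RRRRRRRRR
GRRRRRRRR
RRRRRRRRR
RRRRRRRRG
RRRRRRWRG
RRRRRRRRG
RRRRRRRRR
RRRRRRRRR
RRRRRRRRR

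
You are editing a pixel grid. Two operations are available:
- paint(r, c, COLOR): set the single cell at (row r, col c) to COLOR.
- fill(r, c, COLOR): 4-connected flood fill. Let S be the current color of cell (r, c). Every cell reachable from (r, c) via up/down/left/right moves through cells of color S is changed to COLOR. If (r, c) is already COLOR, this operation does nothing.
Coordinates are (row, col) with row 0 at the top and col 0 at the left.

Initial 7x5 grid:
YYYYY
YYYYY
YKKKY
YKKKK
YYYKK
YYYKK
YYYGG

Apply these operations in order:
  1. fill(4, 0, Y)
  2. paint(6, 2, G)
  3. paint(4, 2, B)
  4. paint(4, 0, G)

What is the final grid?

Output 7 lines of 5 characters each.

After op 1 fill(4,0,Y) [0 cells changed]:
YYYYY
YYYYY
YKKKY
YKKKK
YYYKK
YYYKK
YYYGG
After op 2 paint(6,2,G):
YYYYY
YYYYY
YKKKY
YKKKK
YYYKK
YYYKK
YYGGG
After op 3 paint(4,2,B):
YYYYY
YYYYY
YKKKY
YKKKK
YYBKK
YYYKK
YYGGG
After op 4 paint(4,0,G):
YYYYY
YYYYY
YKKKY
YKKKK
GYBKK
YYYKK
YYGGG

Answer: YYYYY
YYYYY
YKKKY
YKKKK
GYBKK
YYYKK
YYGGG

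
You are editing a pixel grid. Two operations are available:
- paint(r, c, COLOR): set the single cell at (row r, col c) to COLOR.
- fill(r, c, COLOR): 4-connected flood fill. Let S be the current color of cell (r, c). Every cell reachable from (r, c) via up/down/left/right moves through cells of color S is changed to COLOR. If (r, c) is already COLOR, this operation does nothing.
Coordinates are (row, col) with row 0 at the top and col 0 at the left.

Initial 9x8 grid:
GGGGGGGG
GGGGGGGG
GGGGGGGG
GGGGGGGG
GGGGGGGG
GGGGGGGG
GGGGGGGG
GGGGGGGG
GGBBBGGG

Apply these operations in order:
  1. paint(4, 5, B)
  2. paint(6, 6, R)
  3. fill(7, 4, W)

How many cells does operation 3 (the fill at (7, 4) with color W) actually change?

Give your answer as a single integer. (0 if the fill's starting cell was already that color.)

Answer: 67

Derivation:
After op 1 paint(4,5,B):
GGGGGGGG
GGGGGGGG
GGGGGGGG
GGGGGGGG
GGGGGBGG
GGGGGGGG
GGGGGGGG
GGGGGGGG
GGBBBGGG
After op 2 paint(6,6,R):
GGGGGGGG
GGGGGGGG
GGGGGGGG
GGGGGGGG
GGGGGBGG
GGGGGGGG
GGGGGGRG
GGGGGGGG
GGBBBGGG
After op 3 fill(7,4,W) [67 cells changed]:
WWWWWWWW
WWWWWWWW
WWWWWWWW
WWWWWWWW
WWWWWBWW
WWWWWWWW
WWWWWWRW
WWWWWWWW
WWBBBWWW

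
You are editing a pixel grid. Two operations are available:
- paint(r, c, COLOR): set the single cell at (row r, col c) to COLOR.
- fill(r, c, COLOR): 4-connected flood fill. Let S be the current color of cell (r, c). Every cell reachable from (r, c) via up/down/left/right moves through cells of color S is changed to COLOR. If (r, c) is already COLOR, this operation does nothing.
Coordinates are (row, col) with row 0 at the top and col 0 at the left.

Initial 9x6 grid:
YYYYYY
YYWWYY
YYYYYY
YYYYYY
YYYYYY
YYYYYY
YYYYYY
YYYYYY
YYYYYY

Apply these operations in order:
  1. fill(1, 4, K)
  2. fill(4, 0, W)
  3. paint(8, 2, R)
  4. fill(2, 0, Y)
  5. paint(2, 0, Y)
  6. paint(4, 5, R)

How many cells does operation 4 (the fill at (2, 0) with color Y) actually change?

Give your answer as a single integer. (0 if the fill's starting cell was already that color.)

After op 1 fill(1,4,K) [52 cells changed]:
KKKKKK
KKWWKK
KKKKKK
KKKKKK
KKKKKK
KKKKKK
KKKKKK
KKKKKK
KKKKKK
After op 2 fill(4,0,W) [52 cells changed]:
WWWWWW
WWWWWW
WWWWWW
WWWWWW
WWWWWW
WWWWWW
WWWWWW
WWWWWW
WWWWWW
After op 3 paint(8,2,R):
WWWWWW
WWWWWW
WWWWWW
WWWWWW
WWWWWW
WWWWWW
WWWWWW
WWWWWW
WWRWWW
After op 4 fill(2,0,Y) [53 cells changed]:
YYYYYY
YYYYYY
YYYYYY
YYYYYY
YYYYYY
YYYYYY
YYYYYY
YYYYYY
YYRYYY

Answer: 53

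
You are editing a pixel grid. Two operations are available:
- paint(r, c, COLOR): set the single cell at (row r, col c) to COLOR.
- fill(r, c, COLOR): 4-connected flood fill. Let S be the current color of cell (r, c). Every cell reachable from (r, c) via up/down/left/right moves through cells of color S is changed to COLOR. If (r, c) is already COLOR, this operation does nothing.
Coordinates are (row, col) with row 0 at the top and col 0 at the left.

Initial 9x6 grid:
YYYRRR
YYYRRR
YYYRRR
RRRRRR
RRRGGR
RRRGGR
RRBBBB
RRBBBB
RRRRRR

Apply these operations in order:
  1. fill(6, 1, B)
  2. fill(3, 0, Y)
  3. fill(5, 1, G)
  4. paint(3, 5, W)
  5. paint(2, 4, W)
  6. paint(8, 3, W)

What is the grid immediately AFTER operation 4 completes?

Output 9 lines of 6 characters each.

Answer: GGGGGG
GGGGGG
GGGGGG
GGGGGW
GGGGGG
GGGGGG
GGGGGG
GGGGGG
GGGGGG

Derivation:
After op 1 fill(6,1,B) [33 cells changed]:
YYYBBB
YYYBBB
YYYBBB
BBBBBB
BBBGGB
BBBGGB
BBBBBB
BBBBBB
BBBBBB
After op 2 fill(3,0,Y) [41 cells changed]:
YYYYYY
YYYYYY
YYYYYY
YYYYYY
YYYGGY
YYYGGY
YYYYYY
YYYYYY
YYYYYY
After op 3 fill(5,1,G) [50 cells changed]:
GGGGGG
GGGGGG
GGGGGG
GGGGGG
GGGGGG
GGGGGG
GGGGGG
GGGGGG
GGGGGG
After op 4 paint(3,5,W):
GGGGGG
GGGGGG
GGGGGG
GGGGGW
GGGGGG
GGGGGG
GGGGGG
GGGGGG
GGGGGG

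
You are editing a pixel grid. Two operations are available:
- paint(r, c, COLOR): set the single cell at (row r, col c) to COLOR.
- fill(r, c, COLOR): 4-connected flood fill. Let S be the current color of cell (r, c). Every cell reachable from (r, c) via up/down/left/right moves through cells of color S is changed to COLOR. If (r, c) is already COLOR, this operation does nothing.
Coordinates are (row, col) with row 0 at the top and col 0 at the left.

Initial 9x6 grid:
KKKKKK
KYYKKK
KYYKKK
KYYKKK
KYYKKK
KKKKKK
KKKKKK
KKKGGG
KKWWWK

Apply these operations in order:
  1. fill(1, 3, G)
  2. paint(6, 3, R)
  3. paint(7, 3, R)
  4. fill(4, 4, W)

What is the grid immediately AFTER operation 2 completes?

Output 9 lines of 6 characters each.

Answer: GGGGGG
GYYGGG
GYYGGG
GYYGGG
GYYGGG
GGGGGG
GGGRGG
GGGGGG
GGWWWK

Derivation:
After op 1 fill(1,3,G) [39 cells changed]:
GGGGGG
GYYGGG
GYYGGG
GYYGGG
GYYGGG
GGGGGG
GGGGGG
GGGGGG
GGWWWK
After op 2 paint(6,3,R):
GGGGGG
GYYGGG
GYYGGG
GYYGGG
GYYGGG
GGGGGG
GGGRGG
GGGGGG
GGWWWK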